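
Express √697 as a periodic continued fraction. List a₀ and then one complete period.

a₀ = ⌊√697⌋ = 26.
With m₀=0, d₀=1 and mₖ₊₁ = dₖaₖ − mₖ, dₖ₊₁ = (n − mₖ₊₁²)/dₖ, aₖ₊₁ = ⌊(a₀+mₖ₊₁)/dₖ₊₁⌋:
  k=1: m=26, d=21, a=2
  k=2: m=16, d=21, a=2
  k=3: m=26, d=1, a=52
d=1 and a=2a₀=52 at k=3, so the next step gives (m, d) = (26, 21) again — its k=1 value — and the period has length 3.

[26; 2, 2, 52]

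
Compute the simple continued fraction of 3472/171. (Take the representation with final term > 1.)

[20; 3, 3, 2, 7]

3472 = 20*171 + 52
171 = 3*52 + 15
52 = 3*15 + 7
15 = 2*7 + 1
7 = 7*1 + 0  (stop)
So 3472/171 = [20; 3, 3, 2, 7].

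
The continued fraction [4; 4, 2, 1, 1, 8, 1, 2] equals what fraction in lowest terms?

Using pₖ = aₖpₖ₋₁ + pₖ₋₂ and qₖ = aₖqₖ₋₁ + qₖ₋₂:
  k=0: a=4, p=4, q=1
  k=1: a=4, p=17, q=4
  k=2: a=2, p=38, q=9
  k=3: a=1, p=55, q=13
  k=4: a=1, p=93, q=22
  k=5: a=8, p=799, q=189
  k=6: a=1, p=892, q=211
  k=7: a=2, p=2583, q=611

2583/611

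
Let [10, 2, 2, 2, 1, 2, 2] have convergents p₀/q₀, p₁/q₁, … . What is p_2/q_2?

52/5

Using pₖ = aₖpₖ₋₁ + pₖ₋₂, qₖ = aₖqₖ₋₁ + qₖ₋₂ (with p₋₁=1, p₋₂=0, q₋₁=0, q₋₂=1):
  k=0: a=10, p=10, q=1
  k=1: a=2, p=21, q=2
  k=2: a=2, p=52, q=5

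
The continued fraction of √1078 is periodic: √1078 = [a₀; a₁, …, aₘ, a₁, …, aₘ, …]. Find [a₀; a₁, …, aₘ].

[32; 1, 4, 1, 64]

a₀ = ⌊√1078⌋ = 32.
With m₀=0, d₀=1 and mₖ₊₁ = dₖaₖ − mₖ, dₖ₊₁ = (n − mₖ₊₁²)/dₖ, aₖ₊₁ = ⌊(a₀+mₖ₊₁)/dₖ₊₁⌋:
  k=1: m=32, d=54, a=1
  k=2: m=22, d=11, a=4
  k=3: m=22, d=54, a=1
  k=4: m=32, d=1, a=64
d=1 and a=2a₀=64 at k=4, so the next step gives (m, d) = (32, 54) again — its k=1 value — and the period has length 4.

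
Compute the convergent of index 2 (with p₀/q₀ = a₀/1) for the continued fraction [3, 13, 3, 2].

123/40

Using pₖ = aₖpₖ₋₁ + pₖ₋₂, qₖ = aₖqₖ₋₁ + qₖ₋₂ (with p₋₁=1, p₋₂=0, q₋₁=0, q₋₂=1):
  k=0: a=3, p=3, q=1
  k=1: a=13, p=40, q=13
  k=2: a=3, p=123, q=40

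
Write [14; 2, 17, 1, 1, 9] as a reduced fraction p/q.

9923/685

Fold from the inside: start with 9/1.
  1 + 1/9 = 10/9
  1 + 9/10 = 19/10
  17 + 10/19 = 333/19
  2 + 19/333 = 685/333
  14 + 333/685 = 9923/685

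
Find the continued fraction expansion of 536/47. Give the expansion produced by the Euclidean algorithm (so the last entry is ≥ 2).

536 = 11*47 + 19
47 = 2*19 + 9
19 = 2*9 + 1
9 = 9*1 + 0  (stop)
So 536/47 = [11; 2, 2, 9].

[11; 2, 2, 9]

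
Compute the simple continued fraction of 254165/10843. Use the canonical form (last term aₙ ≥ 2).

[23; 2, 3, 1, 2, 3, 18, 7]

254165 = 23*10843 + 4776
10843 = 2*4776 + 1291
4776 = 3*1291 + 903
1291 = 1*903 + 388
903 = 2*388 + 127
388 = 3*127 + 7
127 = 18*7 + 1
7 = 7*1 + 0  (stop)
So 254165/10843 = [23; 2, 3, 1, 2, 3, 18, 7].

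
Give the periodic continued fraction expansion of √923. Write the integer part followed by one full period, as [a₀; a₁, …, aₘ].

[30; 2, 1, 1, 1, 2, 60]

a₀ = ⌊√923⌋ = 30.
With m₀=0, d₀=1 and mₖ₊₁ = dₖaₖ − mₖ, dₖ₊₁ = (n − mₖ₊₁²)/dₖ, aₖ₊₁ = ⌊(a₀+mₖ₊₁)/dₖ₊₁⌋:
  k=1: m=30, d=23, a=2
  k=2: m=16, d=29, a=1
  k=3: m=13, d=26, a=1
  k=4: m=13, d=29, a=1
  k=5: m=16, d=23, a=2
  k=6: m=30, d=1, a=60
d=1 and a=2a₀=60 at k=6, so the next step gives (m, d) = (30, 23) again — its k=1 value — and the period has length 6.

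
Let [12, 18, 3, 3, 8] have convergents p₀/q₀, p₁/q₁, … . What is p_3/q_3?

Using pₖ = aₖpₖ₋₁ + pₖ₋₂, qₖ = aₖqₖ₋₁ + qₖ₋₂ (with p₋₁=1, p₋₂=0, q₋₁=0, q₋₂=1):
  k=0: a=12, p=12, q=1
  k=1: a=18, p=217, q=18
  k=2: a=3, p=663, q=55
  k=3: a=3, p=2206, q=183

2206/183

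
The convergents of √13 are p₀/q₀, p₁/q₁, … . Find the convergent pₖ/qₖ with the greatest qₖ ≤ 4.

√13 = [3; 1, 1, 1, 1, 6, …] (period length 5).
Convergents:
  p_0/q_0 = 3/1
  p_1/q_1 = 4/1
  p_2/q_2 = 7/2
  p_3/q_3 = 11/3
  p_4/q_4 = 18/5
q_3 = 3 ≤ 4 < 5 = q_4, so the answer is 11/3.

11/3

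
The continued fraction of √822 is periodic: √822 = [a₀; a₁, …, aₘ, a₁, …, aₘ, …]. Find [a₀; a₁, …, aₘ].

[28; 1, 2, 28, 2, 1, 56]

a₀ = ⌊√822⌋ = 28.
With m₀=0, d₀=1 and mₖ₊₁ = dₖaₖ − mₖ, dₖ₊₁ = (n − mₖ₊₁²)/dₖ, aₖ₊₁ = ⌊(a₀+mₖ₊₁)/dₖ₊₁⌋:
  k=1: m=28, d=38, a=1
  k=2: m=10, d=19, a=2
  k=3: m=28, d=2, a=28
  k=4: m=28, d=19, a=2
  k=5: m=10, d=38, a=1
  k=6: m=28, d=1, a=56
d=1 and a=2a₀=56 at k=6, so the next step gives (m, d) = (28, 38) again — its k=1 value — and the period has length 6.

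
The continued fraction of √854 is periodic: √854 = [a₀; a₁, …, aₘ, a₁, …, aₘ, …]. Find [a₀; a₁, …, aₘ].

[29; 4, 2, 11, 4, 11, 2, 4, 58]

a₀ = ⌊√854⌋ = 29.
With m₀=0, d₀=1 and mₖ₊₁ = dₖaₖ − mₖ, dₖ₊₁ = (n − mₖ₊₁²)/dₖ, aₖ₊₁ = ⌊(a₀+mₖ₊₁)/dₖ₊₁⌋:
  k=1: m=29, d=13, a=4
  k=2: m=23, d=25, a=2
  k=3: m=27, d=5, a=11
  k=4: m=28, d=14, a=4
  k=5: m=28, d=5, a=11
  k=6: m=27, d=25, a=2
  k=7: m=23, d=13, a=4
  k=8: m=29, d=1, a=58
d=1 and a=2a₀=58 at k=8, so the next step gives (m, d) = (29, 13) again — its k=1 value — and the period has length 8.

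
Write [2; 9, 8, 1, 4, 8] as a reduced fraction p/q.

Fold from the inside: start with 8/1.
  4 + 1/8 = 33/8
  1 + 8/33 = 41/33
  8 + 33/41 = 361/41
  9 + 41/361 = 3290/361
  2 + 361/3290 = 6941/3290

6941/3290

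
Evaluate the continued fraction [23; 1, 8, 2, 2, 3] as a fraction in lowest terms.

3823/160

Fold from the inside: start with 3/1.
  2 + 1/3 = 7/3
  2 + 3/7 = 17/7
  8 + 7/17 = 143/17
  1 + 17/143 = 160/143
  23 + 143/160 = 3823/160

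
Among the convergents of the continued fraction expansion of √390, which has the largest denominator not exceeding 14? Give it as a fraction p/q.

√390 = [19; 1, 2, 1, 38, …] (period length 4).
Convergents:
  p_0/q_0 = 19/1
  p_1/q_1 = 20/1
  p_2/q_2 = 59/3
  p_3/q_3 = 79/4
  p_4/q_4 = 3061/155
q_3 = 4 ≤ 14 < 155 = q_4, so the answer is 79/4.

79/4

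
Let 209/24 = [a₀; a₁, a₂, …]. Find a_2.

209 = 8·24 + 17   →  a_0 = 8
24 = 1·17 + 7   →  a_1 = 1
17 = 2·7 + 3   →  a_2 = 2

2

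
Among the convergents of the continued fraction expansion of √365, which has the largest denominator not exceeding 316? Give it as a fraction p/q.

3458/181

√365 = [19; 9, 1, 1, 9, 38, …] (period length 5).
Convergents:
  p_0/q_0 = 19/1
  p_1/q_1 = 172/9
  p_2/q_2 = 191/10
  p_3/q_3 = 363/19
  p_4/q_4 = 3458/181
  p_5/q_5 = 131767/6897
q_4 = 181 ≤ 316 < 6897 = q_5, so the answer is 3458/181.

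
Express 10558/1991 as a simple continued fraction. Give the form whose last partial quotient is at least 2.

[5; 3, 3, 3, 5, 5, 2]

10558 = 5×1991 + 603
1991 = 3×603 + 182
603 = 3×182 + 57
182 = 3×57 + 11
57 = 5×11 + 2
11 = 5×2 + 1
2 = 2×1 + 0  (stop)
So 10558/1991 = [5; 3, 3, 3, 5, 5, 2].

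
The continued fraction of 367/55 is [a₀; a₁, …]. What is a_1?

1

367 = 6·55 + 37   →  a_0 = 6
55 = 1·37 + 18   →  a_1 = 1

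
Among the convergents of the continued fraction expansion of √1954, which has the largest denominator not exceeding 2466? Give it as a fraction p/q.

95525/2161

√1954 = [44; 4, 1, 9, 44, 9, 1, 4, 88, …] (period length 8).
Convergents:
  p_0/q_0 = 44/1
  p_1/q_1 = 177/4
  p_2/q_2 = 221/5
  p_3/q_3 = 2166/49
  p_4/q_4 = 95525/2161
  p_5/q_5 = 861891/19498
q_4 = 2161 ≤ 2466 < 19498 = q_5, so the answer is 95525/2161.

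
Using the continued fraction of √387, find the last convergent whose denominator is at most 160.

√387 = [19; 1, 2, 19, 2, 1, 38, …] (period length 6).
Convergents:
  p_0/q_0 = 19/1
  p_1/q_1 = 20/1
  p_2/q_2 = 59/3
  p_3/q_3 = 1141/58
  p_4/q_4 = 2341/119
  p_5/q_5 = 3482/177
q_4 = 119 ≤ 160 < 177 = q_5, so the answer is 2341/119.

2341/119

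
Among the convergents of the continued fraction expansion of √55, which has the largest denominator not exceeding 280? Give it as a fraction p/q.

√55 = [7; 2, 2, 2, 14, …] (period length 4).
Convergents:
  p_0/q_0 = 7/1
  p_1/q_1 = 15/2
  p_2/q_2 = 37/5
  p_3/q_3 = 89/12
  p_4/q_4 = 1283/173
  p_5/q_5 = 2655/358
q_4 = 173 ≤ 280 < 358 = q_5, so the answer is 1283/173.

1283/173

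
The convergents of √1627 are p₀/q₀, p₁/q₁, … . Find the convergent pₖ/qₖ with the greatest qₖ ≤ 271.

4921/122

√1627 = [40; 2, 1, 39, 1, 2, 80, …] (period length 6).
Convergents:
  p_0/q_0 = 40/1
  p_1/q_1 = 81/2
  p_2/q_2 = 121/3
  p_3/q_3 = 4800/119
  p_4/q_4 = 4921/122
  p_5/q_5 = 14642/363
q_4 = 122 ≤ 271 < 363 = q_5, so the answer is 4921/122.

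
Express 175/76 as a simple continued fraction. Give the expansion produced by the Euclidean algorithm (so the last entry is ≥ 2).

[2; 3, 3, 3, 2]

175 = 2*76 + 23
76 = 3*23 + 7
23 = 3*7 + 2
7 = 3*2 + 1
2 = 2*1 + 0  (stop)
So 175/76 = [2; 3, 3, 3, 2].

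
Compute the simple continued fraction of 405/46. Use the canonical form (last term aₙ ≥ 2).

[8; 1, 4, 9]

405 = 8×46 + 37
46 = 1×37 + 9
37 = 4×9 + 1
9 = 9×1 + 0  (stop)
So 405/46 = [8; 1, 4, 9].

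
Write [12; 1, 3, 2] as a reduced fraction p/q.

Using pₖ = aₖpₖ₋₁ + pₖ₋₂ and qₖ = aₖqₖ₋₁ + qₖ₋₂:
  k=0: a=12, p=12, q=1
  k=1: a=1, p=13, q=1
  k=2: a=3, p=51, q=4
  k=3: a=2, p=115, q=9

115/9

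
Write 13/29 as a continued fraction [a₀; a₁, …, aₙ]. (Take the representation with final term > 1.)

[0; 2, 4, 3]

13 = 0×29 + 13
29 = 2×13 + 3
13 = 4×3 + 1
3 = 3×1 + 0  (stop)
So 13/29 = [0; 2, 4, 3].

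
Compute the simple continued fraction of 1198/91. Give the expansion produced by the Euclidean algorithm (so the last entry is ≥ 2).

[13; 6, 15]

1198 = 13·91 + 15
91 = 6·15 + 1
15 = 15·1 + 0  (stop)
So 1198/91 = [13; 6, 15].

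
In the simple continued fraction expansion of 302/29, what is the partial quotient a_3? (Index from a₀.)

302 = 10·29 + 12   →  a_0 = 10
29 = 2·12 + 5   →  a_1 = 2
12 = 2·5 + 2   →  a_2 = 2
5 = 2·2 + 1   →  a_3 = 2

2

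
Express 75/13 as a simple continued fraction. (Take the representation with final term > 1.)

[5; 1, 3, 3]

75 = 5·13 + 10
13 = 1·10 + 3
10 = 3·3 + 1
3 = 3·1 + 0  (stop)
So 75/13 = [5; 1, 3, 3].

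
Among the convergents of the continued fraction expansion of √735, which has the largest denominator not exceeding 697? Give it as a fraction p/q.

13203/487

√735 = [27; 9, 54, …] (period length 2).
Convergents:
  p_0/q_0 = 27/1
  p_1/q_1 = 244/9
  p_2/q_2 = 13203/487
  p_3/q_3 = 119071/4392
q_2 = 487 ≤ 697 < 4392 = q_3, so the answer is 13203/487.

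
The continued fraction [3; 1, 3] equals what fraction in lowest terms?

Using pₖ = aₖpₖ₋₁ + pₖ₋₂ and qₖ = aₖqₖ₋₁ + qₖ₋₂:
  k=0: a=3, p=3, q=1
  k=1: a=1, p=4, q=1
  k=2: a=3, p=15, q=4

15/4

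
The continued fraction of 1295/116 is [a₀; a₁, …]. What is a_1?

1295 = 11·116 + 19   →  a_0 = 11
116 = 6·19 + 2   →  a_1 = 6

6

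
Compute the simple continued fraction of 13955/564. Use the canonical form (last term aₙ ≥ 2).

13955 = 24*564 + 419
564 = 1*419 + 145
419 = 2*145 + 129
145 = 1*129 + 16
129 = 8*16 + 1
16 = 16*1 + 0  (stop)
So 13955/564 = [24; 1, 2, 1, 8, 16].

[24; 1, 2, 1, 8, 16]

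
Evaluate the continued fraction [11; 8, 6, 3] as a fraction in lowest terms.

1724/155

Fold from the inside: start with 3/1.
  6 + 1/3 = 19/3
  8 + 3/19 = 155/19
  11 + 19/155 = 1724/155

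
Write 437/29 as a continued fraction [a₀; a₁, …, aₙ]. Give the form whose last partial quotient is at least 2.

437 = 15*29 + 2
29 = 14*2 + 1
2 = 2*1 + 0  (stop)
So 437/29 = [15; 14, 2].

[15; 14, 2]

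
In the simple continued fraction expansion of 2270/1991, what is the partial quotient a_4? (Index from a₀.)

1

2270 = 1·1991 + 279   →  a_0 = 1
1991 = 7·279 + 38   →  a_1 = 7
279 = 7·38 + 13   →  a_2 = 7
38 = 2·13 + 12   →  a_3 = 2
13 = 1·12 + 1   →  a_4 = 1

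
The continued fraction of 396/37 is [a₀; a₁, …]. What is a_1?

1

396 = 10·37 + 26   →  a_0 = 10
37 = 1·26 + 11   →  a_1 = 1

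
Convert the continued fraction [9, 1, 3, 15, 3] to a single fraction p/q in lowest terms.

1824/187

Fold from the inside: start with 3/1.
  15 + 1/3 = 46/3
  3 + 3/46 = 141/46
  1 + 46/141 = 187/141
  9 + 141/187 = 1824/187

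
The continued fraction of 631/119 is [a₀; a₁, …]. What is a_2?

3

631 = 5·119 + 36   →  a_0 = 5
119 = 3·36 + 11   →  a_1 = 3
36 = 3·11 + 3   →  a_2 = 3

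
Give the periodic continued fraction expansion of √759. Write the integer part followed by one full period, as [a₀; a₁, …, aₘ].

a₀ = ⌊√759⌋ = 27.
With m₀=0, d₀=1 and mₖ₊₁ = dₖaₖ − mₖ, dₖ₊₁ = (n − mₖ₊₁²)/dₖ, aₖ₊₁ = ⌊(a₀+mₖ₊₁)/dₖ₊₁⌋:
  k=1: m=27, d=30, a=1
  k=2: m=3, d=25, a=1
  k=3: m=22, d=11, a=4
  k=4: m=22, d=25, a=1
  k=5: m=3, d=30, a=1
  k=6: m=27, d=1, a=54
d=1 and a=2a₀=54 at k=6, so the next step gives (m, d) = (27, 30) again — its k=1 value — and the period has length 6.

[27; 1, 1, 4, 1, 1, 54]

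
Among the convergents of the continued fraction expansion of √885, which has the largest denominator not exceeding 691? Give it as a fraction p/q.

7110/239

√885 = [29; 1, 2, 1, 58, …] (period length 4).
Convergents:
  p_0/q_0 = 29/1
  p_1/q_1 = 30/1
  p_2/q_2 = 89/3
  p_3/q_3 = 119/4
  p_4/q_4 = 6991/235
  p_5/q_5 = 7110/239
  p_6/q_6 = 21211/713
q_5 = 239 ≤ 691 < 713 = q_6, so the answer is 7110/239.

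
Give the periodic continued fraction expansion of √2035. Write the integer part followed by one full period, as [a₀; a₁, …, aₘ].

a₀ = ⌊√2035⌋ = 45.
With m₀=0, d₀=1 and mₖ₊₁ = dₖaₖ − mₖ, dₖ₊₁ = (n − mₖ₊₁²)/dₖ, aₖ₊₁ = ⌊(a₀+mₖ₊₁)/dₖ₊₁⌋:
  k=1: m=45, d=10, a=9
  k=2: m=45, d=1, a=90
d=1 and a=2a₀=90 at k=2, so the next step gives (m, d) = (45, 10) again — its k=1 value — and the period has length 2.

[45; 9, 90]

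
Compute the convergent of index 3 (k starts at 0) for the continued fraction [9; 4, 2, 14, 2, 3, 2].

1199/130

Using pₖ = aₖpₖ₋₁ + pₖ₋₂, qₖ = aₖqₖ₋₁ + qₖ₋₂ (with p₋₁=1, p₋₂=0, q₋₁=0, q₋₂=1):
  k=0: a=9, p=9, q=1
  k=1: a=4, p=37, q=4
  k=2: a=2, p=83, q=9
  k=3: a=14, p=1199, q=130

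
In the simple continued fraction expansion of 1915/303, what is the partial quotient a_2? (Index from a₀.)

8

1915 = 6·303 + 97   →  a_0 = 6
303 = 3·97 + 12   →  a_1 = 3
97 = 8·12 + 1   →  a_2 = 8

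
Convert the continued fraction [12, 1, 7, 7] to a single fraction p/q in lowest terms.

Using pₖ = aₖpₖ₋₁ + pₖ₋₂ and qₖ = aₖqₖ₋₁ + qₖ₋₂:
  k=0: a=12, p=12, q=1
  k=1: a=1, p=13, q=1
  k=2: a=7, p=103, q=8
  k=3: a=7, p=734, q=57

734/57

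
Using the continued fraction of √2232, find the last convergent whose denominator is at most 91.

1937/41

√2232 = [47; 4, 10, 4, 94, …] (period length 4).
Convergents:
  p_0/q_0 = 47/1
  p_1/q_1 = 189/4
  p_2/q_2 = 1937/41
  p_3/q_3 = 7937/168
q_2 = 41 ≤ 91 < 168 = q_3, so the answer is 1937/41.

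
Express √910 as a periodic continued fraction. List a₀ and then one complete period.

[30; 6, 60]

a₀ = ⌊√910⌋ = 30.
With m₀=0, d₀=1 and mₖ₊₁ = dₖaₖ − mₖ, dₖ₊₁ = (n − mₖ₊₁²)/dₖ, aₖ₊₁ = ⌊(a₀+mₖ₊₁)/dₖ₊₁⌋:
  k=1: m=30, d=10, a=6
  k=2: m=30, d=1, a=60
d=1 and a=2a₀=60 at k=2, so the next step gives (m, d) = (30, 10) again — its k=1 value — and the period has length 2.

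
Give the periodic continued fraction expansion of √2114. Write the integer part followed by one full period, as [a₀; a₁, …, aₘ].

[45; 1, 44, 1, 90]

a₀ = ⌊√2114⌋ = 45.
With m₀=0, d₀=1 and mₖ₊₁ = dₖaₖ − mₖ, dₖ₊₁ = (n − mₖ₊₁²)/dₖ, aₖ₊₁ = ⌊(a₀+mₖ₊₁)/dₖ₊₁⌋:
  k=1: m=45, d=89, a=1
  k=2: m=44, d=2, a=44
  k=3: m=44, d=89, a=1
  k=4: m=45, d=1, a=90
d=1 and a=2a₀=90 at k=4, so the next step gives (m, d) = (45, 89) again — its k=1 value — and the period has length 4.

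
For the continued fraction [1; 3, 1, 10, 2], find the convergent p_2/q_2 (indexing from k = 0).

Using pₖ = aₖpₖ₋₁ + pₖ₋₂, qₖ = aₖqₖ₋₁ + qₖ₋₂ (with p₋₁=1, p₋₂=0, q₋₁=0, q₋₂=1):
  k=0: a=1, p=1, q=1
  k=1: a=3, p=4, q=3
  k=2: a=1, p=5, q=4

5/4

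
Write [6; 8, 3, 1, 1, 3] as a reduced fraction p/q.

Fold from the inside: start with 3/1.
  1 + 1/3 = 4/3
  1 + 3/4 = 7/4
  3 + 4/7 = 25/7
  8 + 7/25 = 207/25
  6 + 25/207 = 1267/207

1267/207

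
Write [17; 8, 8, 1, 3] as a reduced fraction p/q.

Fold from the inside: start with 3/1.
  1 + 1/3 = 4/3
  8 + 3/4 = 35/4
  8 + 4/35 = 284/35
  17 + 35/284 = 4863/284

4863/284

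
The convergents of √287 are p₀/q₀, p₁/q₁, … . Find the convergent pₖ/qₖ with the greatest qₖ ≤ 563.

9487/560

√287 = [16; 1, 15, 1, 32, …] (period length 4).
Convergents:
  p_0/q_0 = 16/1
  p_1/q_1 = 17/1
  p_2/q_2 = 271/16
  p_3/q_3 = 288/17
  p_4/q_4 = 9487/560
  p_5/q_5 = 9775/577
q_4 = 560 ≤ 563 < 577 = q_5, so the answer is 9487/560.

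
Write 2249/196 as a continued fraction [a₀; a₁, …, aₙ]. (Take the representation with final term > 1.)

[11; 2, 9, 3, 3]

2249 = 11*196 + 93
196 = 2*93 + 10
93 = 9*10 + 3
10 = 3*3 + 1
3 = 3*1 + 0  (stop)
So 2249/196 = [11; 2, 9, 3, 3].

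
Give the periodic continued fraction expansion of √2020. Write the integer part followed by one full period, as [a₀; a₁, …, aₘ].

a₀ = ⌊√2020⌋ = 44.
With m₀=0, d₀=1 and mₖ₊₁ = dₖaₖ − mₖ, dₖ₊₁ = (n − mₖ₊₁²)/dₖ, aₖ₊₁ = ⌊(a₀+mₖ₊₁)/dₖ₊₁⌋:
  k=1: m=44, d=84, a=1
  k=2: m=40, d=5, a=16
  k=3: m=40, d=84, a=1
  k=4: m=44, d=1, a=88
d=1 and a=2a₀=88 at k=4, so the next step gives (m, d) = (44, 84) again — its k=1 value — and the period has length 4.

[44; 1, 16, 1, 88]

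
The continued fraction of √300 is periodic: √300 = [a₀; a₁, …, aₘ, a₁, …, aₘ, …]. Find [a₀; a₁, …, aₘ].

a₀ = ⌊√300⌋ = 17.
With m₀=0, d₀=1 and mₖ₊₁ = dₖaₖ − mₖ, dₖ₊₁ = (n − mₖ₊₁²)/dₖ, aₖ₊₁ = ⌊(a₀+mₖ₊₁)/dₖ₊₁⌋:
  k=1: m=17, d=11, a=3
  k=2: m=16, d=4, a=8
  k=3: m=16, d=11, a=3
  k=4: m=17, d=1, a=34
d=1 and a=2a₀=34 at k=4, so the next step gives (m, d) = (17, 11) again — its k=1 value — and the period has length 4.

[17; 3, 8, 3, 34]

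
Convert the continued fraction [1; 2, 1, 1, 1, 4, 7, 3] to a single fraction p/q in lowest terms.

1155/838

Using pₖ = aₖpₖ₋₁ + pₖ₋₂ and qₖ = aₖqₖ₋₁ + qₖ₋₂:
  k=0: a=1, p=1, q=1
  k=1: a=2, p=3, q=2
  k=2: a=1, p=4, q=3
  k=3: a=1, p=7, q=5
  k=4: a=1, p=11, q=8
  k=5: a=4, p=51, q=37
  k=6: a=7, p=368, q=267
  k=7: a=3, p=1155, q=838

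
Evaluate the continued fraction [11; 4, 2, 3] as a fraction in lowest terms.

348/31

Fold from the inside: start with 3/1.
  2 + 1/3 = 7/3
  4 + 3/7 = 31/7
  11 + 7/31 = 348/31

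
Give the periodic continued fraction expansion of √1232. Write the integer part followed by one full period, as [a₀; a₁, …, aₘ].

[35; 10, 70]

a₀ = ⌊√1232⌋ = 35.
With m₀=0, d₀=1 and mₖ₊₁ = dₖaₖ − mₖ, dₖ₊₁ = (n − mₖ₊₁²)/dₖ, aₖ₊₁ = ⌊(a₀+mₖ₊₁)/dₖ₊₁⌋:
  k=1: m=35, d=7, a=10
  k=2: m=35, d=1, a=70
d=1 and a=2a₀=70 at k=2, so the next step gives (m, d) = (35, 7) again — its k=1 value — and the period has length 2.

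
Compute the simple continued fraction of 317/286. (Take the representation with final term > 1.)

317 = 1×286 + 31
286 = 9×31 + 7
31 = 4×7 + 3
7 = 2×3 + 1
3 = 3×1 + 0  (stop)
So 317/286 = [1; 9, 4, 2, 3].

[1; 9, 4, 2, 3]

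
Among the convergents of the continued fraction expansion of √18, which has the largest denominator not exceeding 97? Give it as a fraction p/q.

√18 = [4; 4, 8, …] (period length 2).
Convergents:
  p_0/q_0 = 4/1
  p_1/q_1 = 17/4
  p_2/q_2 = 140/33
  p_3/q_3 = 577/136
q_2 = 33 ≤ 97 < 136 = q_3, so the answer is 140/33.

140/33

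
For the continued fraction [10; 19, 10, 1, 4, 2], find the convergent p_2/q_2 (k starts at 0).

1920/191

Using pₖ = aₖpₖ₋₁ + pₖ₋₂, qₖ = aₖqₖ₋₁ + qₖ₋₂ (with p₋₁=1, p₋₂=0, q₋₁=0, q₋₂=1):
  k=0: a=10, p=10, q=1
  k=1: a=19, p=191, q=19
  k=2: a=10, p=1920, q=191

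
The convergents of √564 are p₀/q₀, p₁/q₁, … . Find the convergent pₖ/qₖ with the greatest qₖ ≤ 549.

√564 = [23; 1, 2, 1, 46, …] (period length 4).
Convergents:
  p_0/q_0 = 23/1
  p_1/q_1 = 24/1
  p_2/q_2 = 71/3
  p_3/q_3 = 95/4
  p_4/q_4 = 4441/187
  p_5/q_5 = 4536/191
  p_6/q_6 = 13513/569
q_5 = 191 ≤ 549 < 569 = q_6, so the answer is 4536/191.

4536/191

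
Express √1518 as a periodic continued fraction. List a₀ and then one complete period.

a₀ = ⌊√1518⌋ = 38.
With m₀=0, d₀=1 and mₖ₊₁ = dₖaₖ − mₖ, dₖ₊₁ = (n − mₖ₊₁²)/dₖ, aₖ₊₁ = ⌊(a₀+mₖ₊₁)/dₖ₊₁⌋:
  k=1: m=38, d=74, a=1
  k=2: m=36, d=3, a=24
  k=3: m=36, d=74, a=1
  k=4: m=38, d=1, a=76
d=1 and a=2a₀=76 at k=4, so the next step gives (m, d) = (38, 74) again — its k=1 value — and the period has length 4.

[38; 1, 24, 1, 76]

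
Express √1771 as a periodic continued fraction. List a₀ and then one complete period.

a₀ = ⌊√1771⌋ = 42.
With m₀=0, d₀=1 and mₖ₊₁ = dₖaₖ − mₖ, dₖ₊₁ = (n − mₖ₊₁²)/dₖ, aₖ₊₁ = ⌊(a₀+mₖ₊₁)/dₖ₊₁⌋:
  k=1: m=42, d=7, a=12
  k=2: m=42, d=1, a=84
d=1 and a=2a₀=84 at k=2, so the next step gives (m, d) = (42, 7) again — its k=1 value — and the period has length 2.

[42; 12, 84]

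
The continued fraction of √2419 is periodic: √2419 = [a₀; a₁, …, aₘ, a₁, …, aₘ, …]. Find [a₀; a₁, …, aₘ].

[49; 5, 2, 5, 98]

a₀ = ⌊√2419⌋ = 49.
With m₀=0, d₀=1 and mₖ₊₁ = dₖaₖ − mₖ, dₖ₊₁ = (n − mₖ₊₁²)/dₖ, aₖ₊₁ = ⌊(a₀+mₖ₊₁)/dₖ₊₁⌋:
  k=1: m=49, d=18, a=5
  k=2: m=41, d=41, a=2
  k=3: m=41, d=18, a=5
  k=4: m=49, d=1, a=98
d=1 and a=2a₀=98 at k=4, so the next step gives (m, d) = (49, 18) again — its k=1 value — and the period has length 4.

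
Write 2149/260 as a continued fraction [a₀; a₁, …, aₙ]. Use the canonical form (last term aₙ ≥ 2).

[8; 3, 1, 3, 3, 5]

2149 = 8*260 + 69
260 = 3*69 + 53
69 = 1*53 + 16
53 = 3*16 + 5
16 = 3*5 + 1
5 = 5*1 + 0  (stop)
So 2149/260 = [8; 3, 1, 3, 3, 5].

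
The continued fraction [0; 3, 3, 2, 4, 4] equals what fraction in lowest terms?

Fold from the inside: start with 4/1.
  4 + 1/4 = 17/4
  2 + 4/17 = 38/17
  3 + 17/38 = 131/38
  3 + 38/131 = 431/131
  0 + 131/431 = 131/431

131/431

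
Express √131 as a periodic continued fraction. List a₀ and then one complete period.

a₀ = ⌊√131⌋ = 11.
With m₀=0, d₀=1 and mₖ₊₁ = dₖaₖ − mₖ, dₖ₊₁ = (n − mₖ₊₁²)/dₖ, aₖ₊₁ = ⌊(a₀+mₖ₊₁)/dₖ₊₁⌋:
  k=1: m=11, d=10, a=2
  k=2: m=9, d=5, a=4
  k=3: m=11, d=2, a=11
  k=4: m=11, d=5, a=4
  k=5: m=9, d=10, a=2
  k=6: m=11, d=1, a=22
d=1 and a=2a₀=22 at k=6, so the next step gives (m, d) = (11, 10) again — its k=1 value — and the period has length 6.

[11; 2, 4, 11, 4, 2, 22]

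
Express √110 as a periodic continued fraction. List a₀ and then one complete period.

[10; 2, 20]

a₀ = ⌊√110⌋ = 10.
With m₀=0, d₀=1 and mₖ₊₁ = dₖaₖ − mₖ, dₖ₊₁ = (n − mₖ₊₁²)/dₖ, aₖ₊₁ = ⌊(a₀+mₖ₊₁)/dₖ₊₁⌋:
  k=1: m=10, d=10, a=2
  k=2: m=10, d=1, a=20
d=1 and a=2a₀=20 at k=2, so the next step gives (m, d) = (10, 10) again — its k=1 value — and the period has length 2.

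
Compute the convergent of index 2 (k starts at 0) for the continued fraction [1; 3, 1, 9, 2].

Using pₖ = aₖpₖ₋₁ + pₖ₋₂, qₖ = aₖqₖ₋₁ + qₖ₋₂ (with p₋₁=1, p₋₂=0, q₋₁=0, q₋₂=1):
  k=0: a=1, p=1, q=1
  k=1: a=3, p=4, q=3
  k=2: a=1, p=5, q=4

5/4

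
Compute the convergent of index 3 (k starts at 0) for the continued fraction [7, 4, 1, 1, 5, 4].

65/9

Using pₖ = aₖpₖ₋₁ + pₖ₋₂, qₖ = aₖqₖ₋₁ + qₖ₋₂ (with p₋₁=1, p₋₂=0, q₋₁=0, q₋₂=1):
  k=0: a=7, p=7, q=1
  k=1: a=4, p=29, q=4
  k=2: a=1, p=36, q=5
  k=3: a=1, p=65, q=9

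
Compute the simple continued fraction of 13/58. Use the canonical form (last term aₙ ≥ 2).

13 = 0·58 + 13
58 = 4·13 + 6
13 = 2·6 + 1
6 = 6·1 + 0  (stop)
So 13/58 = [0; 4, 2, 6].

[0; 4, 2, 6]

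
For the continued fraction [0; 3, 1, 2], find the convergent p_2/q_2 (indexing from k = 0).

Using pₖ = aₖpₖ₋₁ + pₖ₋₂, qₖ = aₖqₖ₋₁ + qₖ₋₂ (with p₋₁=1, p₋₂=0, q₋₁=0, q₋₂=1):
  k=0: a=0, p=0, q=1
  k=1: a=3, p=1, q=3
  k=2: a=1, p=1, q=4

1/4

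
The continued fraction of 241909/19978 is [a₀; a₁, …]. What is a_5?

4

241909 = 12·19978 + 2173   →  a_0 = 12
19978 = 9·2173 + 421   →  a_1 = 9
2173 = 5·421 + 68   →  a_2 = 5
421 = 6·68 + 13   →  a_3 = 6
68 = 5·13 + 3   →  a_4 = 5
13 = 4·3 + 1   →  a_5 = 4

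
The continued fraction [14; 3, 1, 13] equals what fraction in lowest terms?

784/55

Using pₖ = aₖpₖ₋₁ + pₖ₋₂ and qₖ = aₖqₖ₋₁ + qₖ₋₂:
  k=0: a=14, p=14, q=1
  k=1: a=3, p=43, q=3
  k=2: a=1, p=57, q=4
  k=3: a=13, p=784, q=55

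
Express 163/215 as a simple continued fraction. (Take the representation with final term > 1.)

[0; 1, 3, 7, 2, 3]

163 = 0·215 + 163
215 = 1·163 + 52
163 = 3·52 + 7
52 = 7·7 + 3
7 = 2·3 + 1
3 = 3·1 + 0  (stop)
So 163/215 = [0; 1, 3, 7, 2, 3].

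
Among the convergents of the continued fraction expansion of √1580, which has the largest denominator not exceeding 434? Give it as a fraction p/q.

√1580 = [39; 1, 2, 1, 78, …] (period length 4).
Convergents:
  p_0/q_0 = 39/1
  p_1/q_1 = 40/1
  p_2/q_2 = 119/3
  p_3/q_3 = 159/4
  p_4/q_4 = 12521/315
  p_5/q_5 = 12680/319
  p_6/q_6 = 37881/953
q_5 = 319 ≤ 434 < 953 = q_6, so the answer is 12680/319.

12680/319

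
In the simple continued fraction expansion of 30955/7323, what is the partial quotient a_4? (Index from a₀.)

30955 = 4·7323 + 1663   →  a_0 = 4
7323 = 4·1663 + 671   →  a_1 = 4
1663 = 2·671 + 321   →  a_2 = 2
671 = 2·321 + 29   →  a_3 = 2
321 = 11·29 + 2   →  a_4 = 11

11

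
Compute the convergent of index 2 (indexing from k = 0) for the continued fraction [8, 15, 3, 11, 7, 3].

371/46

Using pₖ = aₖpₖ₋₁ + pₖ₋₂, qₖ = aₖqₖ₋₁ + qₖ₋₂ (with p₋₁=1, p₋₂=0, q₋₁=0, q₋₂=1):
  k=0: a=8, p=8, q=1
  k=1: a=15, p=121, q=15
  k=2: a=3, p=371, q=46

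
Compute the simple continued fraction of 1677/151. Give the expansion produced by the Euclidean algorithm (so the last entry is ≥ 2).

[11; 9, 2, 3, 2]

1677 = 11*151 + 16
151 = 9*16 + 7
16 = 2*7 + 2
7 = 3*2 + 1
2 = 2*1 + 0  (stop)
So 1677/151 = [11; 9, 2, 3, 2].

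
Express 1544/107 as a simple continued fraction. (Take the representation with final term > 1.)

[14; 2, 3, 15]

1544 = 14·107 + 46
107 = 2·46 + 15
46 = 3·15 + 1
15 = 15·1 + 0  (stop)
So 1544/107 = [14; 2, 3, 15].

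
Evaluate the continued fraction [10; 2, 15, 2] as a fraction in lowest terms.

671/64

Using pₖ = aₖpₖ₋₁ + pₖ₋₂ and qₖ = aₖqₖ₋₁ + qₖ₋₂:
  k=0: a=10, p=10, q=1
  k=1: a=2, p=21, q=2
  k=2: a=15, p=325, q=31
  k=3: a=2, p=671, q=64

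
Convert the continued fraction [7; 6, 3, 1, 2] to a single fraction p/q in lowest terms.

Fold from the inside: start with 2/1.
  1 + 1/2 = 3/2
  3 + 2/3 = 11/3
  6 + 3/11 = 69/11
  7 + 11/69 = 494/69

494/69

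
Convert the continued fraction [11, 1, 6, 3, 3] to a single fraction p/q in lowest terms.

Fold from the inside: start with 3/1.
  3 + 1/3 = 10/3
  6 + 3/10 = 63/10
  1 + 10/63 = 73/63
  11 + 63/73 = 866/73

866/73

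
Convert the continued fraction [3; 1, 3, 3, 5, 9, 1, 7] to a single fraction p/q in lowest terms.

20932/5555

Fold from the inside: start with 7/1.
  1 + 1/7 = 8/7
  9 + 7/8 = 79/8
  5 + 8/79 = 403/79
  3 + 79/403 = 1288/403
  3 + 403/1288 = 4267/1288
  1 + 1288/4267 = 5555/4267
  3 + 4267/5555 = 20932/5555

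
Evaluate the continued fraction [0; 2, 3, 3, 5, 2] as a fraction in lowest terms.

116/267

Using pₖ = aₖpₖ₋₁ + pₖ₋₂ and qₖ = aₖqₖ₋₁ + qₖ₋₂:
  k=0: a=0, p=0, q=1
  k=1: a=2, p=1, q=2
  k=2: a=3, p=3, q=7
  k=3: a=3, p=10, q=23
  k=4: a=5, p=53, q=122
  k=5: a=2, p=116, q=267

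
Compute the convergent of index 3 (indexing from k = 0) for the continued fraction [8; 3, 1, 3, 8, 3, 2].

Using pₖ = aₖpₖ₋₁ + pₖ₋₂, qₖ = aₖqₖ₋₁ + qₖ₋₂ (with p₋₁=1, p₋₂=0, q₋₁=0, q₋₂=1):
  k=0: a=8, p=8, q=1
  k=1: a=3, p=25, q=3
  k=2: a=1, p=33, q=4
  k=3: a=3, p=124, q=15

124/15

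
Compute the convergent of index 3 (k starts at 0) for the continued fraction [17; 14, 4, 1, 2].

1212/71

Using pₖ = aₖpₖ₋₁ + pₖ₋₂, qₖ = aₖqₖ₋₁ + qₖ₋₂ (with p₋₁=1, p₋₂=0, q₋₁=0, q₋₂=1):
  k=0: a=17, p=17, q=1
  k=1: a=14, p=239, q=14
  k=2: a=4, p=973, q=57
  k=3: a=1, p=1212, q=71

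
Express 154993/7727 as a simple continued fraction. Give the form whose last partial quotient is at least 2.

[20; 17, 17, 2, 2, 1, 3]

154993 = 20*7727 + 453
7727 = 17*453 + 26
453 = 17*26 + 11
26 = 2*11 + 4
11 = 2*4 + 3
4 = 1*3 + 1
3 = 3*1 + 0  (stop)
So 154993/7727 = [20; 17, 17, 2, 2, 1, 3].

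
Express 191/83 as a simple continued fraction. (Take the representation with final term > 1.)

[2; 3, 3, 8]

191 = 2*83 + 25
83 = 3*25 + 8
25 = 3*8 + 1
8 = 8*1 + 0  (stop)
So 191/83 = [2; 3, 3, 8].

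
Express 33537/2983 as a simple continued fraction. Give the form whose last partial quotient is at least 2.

[11; 4, 8, 3, 9, 3]

33537 = 11·2983 + 724
2983 = 4·724 + 87
724 = 8·87 + 28
87 = 3·28 + 3
28 = 9·3 + 1
3 = 3·1 + 0  (stop)
So 33537/2983 = [11; 4, 8, 3, 9, 3].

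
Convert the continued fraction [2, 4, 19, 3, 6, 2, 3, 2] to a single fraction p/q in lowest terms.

57152/25437

Using pₖ = aₖpₖ₋₁ + pₖ₋₂ and qₖ = aₖqₖ₋₁ + qₖ₋₂:
  k=0: a=2, p=2, q=1
  k=1: a=4, p=9, q=4
  k=2: a=19, p=173, q=77
  k=3: a=3, p=528, q=235
  k=4: a=6, p=3341, q=1487
  k=5: a=2, p=7210, q=3209
  k=6: a=3, p=24971, q=11114
  k=7: a=2, p=57152, q=25437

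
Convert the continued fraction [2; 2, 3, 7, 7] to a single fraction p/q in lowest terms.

Using pₖ = aₖpₖ₋₁ + pₖ₋₂ and qₖ = aₖqₖ₋₁ + qₖ₋₂:
  k=0: a=2, p=2, q=1
  k=1: a=2, p=5, q=2
  k=2: a=3, p=17, q=7
  k=3: a=7, p=124, q=51
  k=4: a=7, p=885, q=364

885/364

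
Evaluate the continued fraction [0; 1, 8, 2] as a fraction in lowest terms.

Fold from the inside: start with 2/1.
  8 + 1/2 = 17/2
  1 + 2/17 = 19/17
  0 + 17/19 = 17/19

17/19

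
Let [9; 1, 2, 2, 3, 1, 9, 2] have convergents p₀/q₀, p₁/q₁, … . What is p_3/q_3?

68/7

Using pₖ = aₖpₖ₋₁ + pₖ₋₂, qₖ = aₖqₖ₋₁ + qₖ₋₂ (with p₋₁=1, p₋₂=0, q₋₁=0, q₋₂=1):
  k=0: a=9, p=9, q=1
  k=1: a=1, p=10, q=1
  k=2: a=2, p=29, q=3
  k=3: a=2, p=68, q=7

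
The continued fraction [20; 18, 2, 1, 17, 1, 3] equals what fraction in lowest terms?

81281/4053

Using pₖ = aₖpₖ₋₁ + pₖ₋₂ and qₖ = aₖqₖ₋₁ + qₖ₋₂:
  k=0: a=20, p=20, q=1
  k=1: a=18, p=361, q=18
  k=2: a=2, p=742, q=37
  k=3: a=1, p=1103, q=55
  k=4: a=17, p=19493, q=972
  k=5: a=1, p=20596, q=1027
  k=6: a=3, p=81281, q=4053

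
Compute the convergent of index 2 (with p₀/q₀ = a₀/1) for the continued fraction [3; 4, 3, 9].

42/13

Using pₖ = aₖpₖ₋₁ + pₖ₋₂, qₖ = aₖqₖ₋₁ + qₖ₋₂ (with p₋₁=1, p₋₂=0, q₋₁=0, q₋₂=1):
  k=0: a=3, p=3, q=1
  k=1: a=4, p=13, q=4
  k=2: a=3, p=42, q=13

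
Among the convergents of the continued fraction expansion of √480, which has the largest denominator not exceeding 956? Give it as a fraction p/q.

√480 = [21; 1, 9, 1, 42, …] (period length 4).
Convergents:
  p_0/q_0 = 21/1
  p_1/q_1 = 22/1
  p_2/q_2 = 219/10
  p_3/q_3 = 241/11
  p_4/q_4 = 10341/472
  p_5/q_5 = 10582/483
  p_6/q_6 = 105579/4819
q_5 = 483 ≤ 956 < 4819 = q_6, so the answer is 10582/483.

10582/483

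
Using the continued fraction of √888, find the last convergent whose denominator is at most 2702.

√888 = [29; 1, 3, 1, 58, …] (period length 4).
Convergents:
  p_0/q_0 = 29/1
  p_1/q_1 = 30/1
  p_2/q_2 = 119/4
  p_3/q_3 = 149/5
  p_4/q_4 = 8761/294
  p_5/q_5 = 8910/299
  p_6/q_6 = 35491/1191
  p_7/q_7 = 44401/1490
  p_8/q_8 = 2610749/87611
q_7 = 1490 ≤ 2702 < 87611 = q_8, so the answer is 44401/1490.

44401/1490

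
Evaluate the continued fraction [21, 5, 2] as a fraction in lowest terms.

Using pₖ = aₖpₖ₋₁ + pₖ₋₂ and qₖ = aₖqₖ₋₁ + qₖ₋₂:
  k=0: a=21, p=21, q=1
  k=1: a=5, p=106, q=5
  k=2: a=2, p=233, q=11

233/11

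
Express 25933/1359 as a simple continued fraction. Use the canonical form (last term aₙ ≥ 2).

25933 = 19·1359 + 112
1359 = 12·112 + 15
112 = 7·15 + 7
15 = 2·7 + 1
7 = 7·1 + 0  (stop)
So 25933/1359 = [19; 12, 7, 2, 7].

[19; 12, 7, 2, 7]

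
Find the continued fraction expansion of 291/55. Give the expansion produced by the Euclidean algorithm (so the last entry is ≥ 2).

291 = 5*55 + 16
55 = 3*16 + 7
16 = 2*7 + 2
7 = 3*2 + 1
2 = 2*1 + 0  (stop)
So 291/55 = [5; 3, 2, 3, 2].

[5; 3, 2, 3, 2]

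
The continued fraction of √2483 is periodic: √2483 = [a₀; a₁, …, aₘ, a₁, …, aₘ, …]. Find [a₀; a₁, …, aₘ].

[49; 1, 4, 1, 6, 1, 4, 1, 98]

a₀ = ⌊√2483⌋ = 49.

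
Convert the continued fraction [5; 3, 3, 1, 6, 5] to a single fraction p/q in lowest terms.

2404/453

Fold from the inside: start with 5/1.
  6 + 1/5 = 31/5
  1 + 5/31 = 36/31
  3 + 31/36 = 139/36
  3 + 36/139 = 453/139
  5 + 139/453 = 2404/453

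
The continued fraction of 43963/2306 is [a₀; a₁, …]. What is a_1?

15

43963 = 19·2306 + 149   →  a_0 = 19
2306 = 15·149 + 71   →  a_1 = 15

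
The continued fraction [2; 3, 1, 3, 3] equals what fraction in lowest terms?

Using pₖ = aₖpₖ₋₁ + pₖ₋₂ and qₖ = aₖqₖ₋₁ + qₖ₋₂:
  k=0: a=2, p=2, q=1
  k=1: a=3, p=7, q=3
  k=2: a=1, p=9, q=4
  k=3: a=3, p=34, q=15
  k=4: a=3, p=111, q=49

111/49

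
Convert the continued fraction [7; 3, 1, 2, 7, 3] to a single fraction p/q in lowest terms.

Fold from the inside: start with 3/1.
  7 + 1/3 = 22/3
  2 + 3/22 = 47/22
  1 + 22/47 = 69/47
  3 + 47/69 = 254/69
  7 + 69/254 = 1847/254

1847/254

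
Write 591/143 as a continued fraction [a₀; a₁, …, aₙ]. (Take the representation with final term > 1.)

591 = 4×143 + 19
143 = 7×19 + 10
19 = 1×10 + 9
10 = 1×9 + 1
9 = 9×1 + 0  (stop)
So 591/143 = [4; 7, 1, 1, 9].

[4; 7, 1, 1, 9]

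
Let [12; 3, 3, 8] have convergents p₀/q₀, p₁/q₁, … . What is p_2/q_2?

123/10

Using pₖ = aₖpₖ₋₁ + pₖ₋₂, qₖ = aₖqₖ₋₁ + qₖ₋₂ (with p₋₁=1, p₋₂=0, q₋₁=0, q₋₂=1):
  k=0: a=12, p=12, q=1
  k=1: a=3, p=37, q=3
  k=2: a=3, p=123, q=10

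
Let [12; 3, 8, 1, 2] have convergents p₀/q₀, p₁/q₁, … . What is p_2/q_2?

Using pₖ = aₖpₖ₋₁ + pₖ₋₂, qₖ = aₖqₖ₋₁ + qₖ₋₂ (with p₋₁=1, p₋₂=0, q₋₁=0, q₋₂=1):
  k=0: a=12, p=12, q=1
  k=1: a=3, p=37, q=3
  k=2: a=8, p=308, q=25

308/25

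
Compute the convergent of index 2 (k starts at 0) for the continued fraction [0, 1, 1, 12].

Using pₖ = aₖpₖ₋₁ + pₖ₋₂, qₖ = aₖqₖ₋₁ + qₖ₋₂ (with p₋₁=1, p₋₂=0, q₋₁=0, q₋₂=1):
  k=0: a=0, p=0, q=1
  k=1: a=1, p=1, q=1
  k=2: a=1, p=1, q=2

1/2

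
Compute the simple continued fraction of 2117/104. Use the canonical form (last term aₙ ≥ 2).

[20; 2, 1, 4, 3, 2]

2117 = 20*104 + 37
104 = 2*37 + 30
37 = 1*30 + 7
30 = 4*7 + 2
7 = 3*2 + 1
2 = 2*1 + 0  (stop)
So 2117/104 = [20; 2, 1, 4, 3, 2].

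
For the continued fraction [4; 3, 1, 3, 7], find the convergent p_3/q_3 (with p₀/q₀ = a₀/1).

64/15

Using pₖ = aₖpₖ₋₁ + pₖ₋₂, qₖ = aₖqₖ₋₁ + qₖ₋₂ (with p₋₁=1, p₋₂=0, q₋₁=0, q₋₂=1):
  k=0: a=4, p=4, q=1
  k=1: a=3, p=13, q=3
  k=2: a=1, p=17, q=4
  k=3: a=3, p=64, q=15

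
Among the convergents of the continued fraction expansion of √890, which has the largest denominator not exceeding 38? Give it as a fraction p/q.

179/6

√890 = [29; 1, 4, 1, 58, …] (period length 4).
Convergents:
  p_0/q_0 = 29/1
  p_1/q_1 = 30/1
  p_2/q_2 = 149/5
  p_3/q_3 = 179/6
  p_4/q_4 = 10531/353
q_3 = 6 ≤ 38 < 353 = q_4, so the answer is 179/6.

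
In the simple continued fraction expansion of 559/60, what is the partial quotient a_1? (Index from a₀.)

3

559 = 9·60 + 19   →  a_0 = 9
60 = 3·19 + 3   →  a_1 = 3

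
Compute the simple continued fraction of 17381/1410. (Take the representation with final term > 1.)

17381 = 12*1410 + 461
1410 = 3*461 + 27
461 = 17*27 + 2
27 = 13*2 + 1
2 = 2*1 + 0  (stop)
So 17381/1410 = [12; 3, 17, 13, 2].

[12; 3, 17, 13, 2]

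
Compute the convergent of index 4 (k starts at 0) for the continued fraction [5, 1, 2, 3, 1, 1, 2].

Using pₖ = aₖpₖ₋₁ + pₖ₋₂, qₖ = aₖqₖ₋₁ + qₖ₋₂ (with p₋₁=1, p₋₂=0, q₋₁=0, q₋₂=1):
  k=0: a=5, p=5, q=1
  k=1: a=1, p=6, q=1
  k=2: a=2, p=17, q=3
  k=3: a=3, p=57, q=10
  k=4: a=1, p=74, q=13

74/13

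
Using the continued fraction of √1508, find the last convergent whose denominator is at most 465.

√1508 = [38; 1, 4, 1, 76, …] (period length 4).
Convergents:
  p_0/q_0 = 38/1
  p_1/q_1 = 39/1
  p_2/q_2 = 194/5
  p_3/q_3 = 233/6
  p_4/q_4 = 17902/461
  p_5/q_5 = 18135/467
q_4 = 461 ≤ 465 < 467 = q_5, so the answer is 17902/461.

17902/461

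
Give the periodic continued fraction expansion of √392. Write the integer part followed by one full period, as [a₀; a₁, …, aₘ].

[19; 1, 3, 1, 38]

a₀ = ⌊√392⌋ = 19.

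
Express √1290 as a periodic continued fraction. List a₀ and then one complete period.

a₀ = ⌊√1290⌋ = 35.
With m₀=0, d₀=1 and mₖ₊₁ = dₖaₖ − mₖ, dₖ₊₁ = (n − mₖ₊₁²)/dₖ, aₖ₊₁ = ⌊(a₀+mₖ₊₁)/dₖ₊₁⌋:
  k=1: m=35, d=65, a=1
  k=2: m=30, d=6, a=10
  k=3: m=30, d=65, a=1
  k=4: m=35, d=1, a=70
d=1 and a=2a₀=70 at k=4, so the next step gives (m, d) = (35, 65) again — its k=1 value — and the period has length 4.

[35; 1, 10, 1, 70]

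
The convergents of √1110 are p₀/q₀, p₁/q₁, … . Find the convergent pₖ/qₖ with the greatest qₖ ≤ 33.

√1110 = [33; 3, 6, 3, 66, …] (period length 4).
Convergents:
  p_0/q_0 = 33/1
  p_1/q_1 = 100/3
  p_2/q_2 = 633/19
  p_3/q_3 = 1999/60
q_2 = 19 ≤ 33 < 60 = q_3, so the answer is 633/19.

633/19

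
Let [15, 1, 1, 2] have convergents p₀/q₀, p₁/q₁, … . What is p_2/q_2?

31/2

Using pₖ = aₖpₖ₋₁ + pₖ₋₂, qₖ = aₖqₖ₋₁ + qₖ₋₂ (with p₋₁=1, p₋₂=0, q₋₁=0, q₋₂=1):
  k=0: a=15, p=15, q=1
  k=1: a=1, p=16, q=1
  k=2: a=1, p=31, q=2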